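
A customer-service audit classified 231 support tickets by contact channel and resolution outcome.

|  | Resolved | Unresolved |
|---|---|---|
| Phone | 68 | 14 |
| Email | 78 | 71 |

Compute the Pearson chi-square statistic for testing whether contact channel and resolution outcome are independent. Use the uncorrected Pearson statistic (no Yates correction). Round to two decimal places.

Row totals: 82, 149. Column totals: 146, 85. Grand total N = 231.
Expected counts (row total × column total / N):
  Phone, Resolved: 82×146/231 = 51.827
  Phone, Unresolved: 82×85/231 = 30.173
  Email, Resolved: 149×146/231 = 94.173
  Email, Unresolved: 149×85/231 = 54.827
Contributions (O − E)²/E:
  (68 − 51.827)²/51.827 = 5.0469
  (14 − 30.173)²/30.173 = 8.6689
  (78 − 94.173)²/94.173 = 2.7775
  (71 − 54.827)²/54.827 = 4.7708
χ² = 5.0469 + 8.6689 + 2.7775 + 4.7708 = 21.26

21.26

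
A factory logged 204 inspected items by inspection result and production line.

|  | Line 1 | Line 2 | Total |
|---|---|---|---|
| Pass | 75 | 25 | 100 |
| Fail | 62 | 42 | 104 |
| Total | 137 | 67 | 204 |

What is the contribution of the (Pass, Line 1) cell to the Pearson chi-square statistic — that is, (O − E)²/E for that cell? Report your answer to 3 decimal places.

0.916

Row total (Pass) = 100; column total (Line 1) = 137; N = 204.
Expected count E = 100 × 137 / 204 = 67.1569.
Contribution = (O − E)²/E = (75 − 67.1569)² / 67.1569 = 0.916.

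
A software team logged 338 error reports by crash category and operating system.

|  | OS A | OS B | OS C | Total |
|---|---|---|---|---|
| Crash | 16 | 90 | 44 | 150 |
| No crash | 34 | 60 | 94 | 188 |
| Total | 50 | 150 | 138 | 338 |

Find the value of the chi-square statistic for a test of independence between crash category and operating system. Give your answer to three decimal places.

Grand total N = 338.
Expected counts (row total × column total / N):
  Crash, OS A: 150×50/338 = 22.1893
  Crash, OS B: 150×150/338 = 66.5680
  Crash, OS C: 150×138/338 = 61.2426
  No crash, OS A: 188×50/338 = 27.8107
  No crash, OS B: 188×150/338 = 83.4320
  No crash, OS C: 188×138/338 = 76.7574
Contributions (O − E)²/E:
  (16 − 22.1893)²/22.1893 = 1.7264
  (90 − 66.5680)²/66.5680 = 8.2481
  (44 − 61.2426)²/61.2426 = 4.8546
  (34 − 27.8107)²/27.8107 = 1.3774
  (60 − 83.4320)²/83.4320 = 6.5809
  (94 − 76.7574)²/76.7574 = 3.8733
χ² = 1.7264 + 8.2481 + 4.8546 + 1.3774 + 6.5809 + 3.8733 = 26.661

26.661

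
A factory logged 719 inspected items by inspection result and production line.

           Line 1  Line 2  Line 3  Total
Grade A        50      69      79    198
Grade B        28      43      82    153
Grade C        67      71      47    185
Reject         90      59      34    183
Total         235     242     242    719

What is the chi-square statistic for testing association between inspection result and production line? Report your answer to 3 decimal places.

68.257

Grand total N = 719.
Expected counts (row total × column total / N):
  Grade A, Line 1: 198×235/719 = 64.7149
  Grade A, Line 2: 198×242/719 = 66.6426
  Grade A, Line 3: 198×242/719 = 66.6426
  Grade B, Line 1: 153×235/719 = 50.0070
  Grade B, Line 2: 153×242/719 = 51.4965
  Grade B, Line 3: 153×242/719 = 51.4965
  Grade C, Line 1: 185×235/719 = 60.4659
  Grade C, Line 2: 185×242/719 = 62.2670
  Grade C, Line 3: 185×242/719 = 62.2670
  Reject, Line 1: 183×235/719 = 59.8122
  Reject, Line 2: 183×242/719 = 61.5939
  Reject, Line 3: 183×242/719 = 61.5939
Contributions (O − E)²/E:
  (50 − 64.7149)²/64.7149 = 3.3459
  (69 − 66.6426)²/66.6426 = 0.0834
  (79 − 66.6426)²/66.6426 = 2.2914
  (28 − 50.0070)²/50.0070 = 9.6848
  (43 − 51.4965)²/51.4965 = 1.4019
  (82 − 51.4965)²/51.4965 = 18.0685
  (67 − 60.4659)²/60.4659 = 0.7061
  (71 − 62.2670)²/62.2670 = 1.2248
  (47 − 62.2670)²/62.2670 = 3.7433
  (90 − 59.8122)²/59.8122 = 15.2361
  (59 − 61.5939)²/61.5939 = 0.1092
  (34 − 61.5939)²/61.5939 = 12.3620
χ² = 3.3459 + 0.0834 + 2.2914 + 9.6848 + 1.4019 + 18.0685 + 0.7061 + 1.2248 + 3.7433 + 15.2361 + 0.1092 + 12.3620 = 68.257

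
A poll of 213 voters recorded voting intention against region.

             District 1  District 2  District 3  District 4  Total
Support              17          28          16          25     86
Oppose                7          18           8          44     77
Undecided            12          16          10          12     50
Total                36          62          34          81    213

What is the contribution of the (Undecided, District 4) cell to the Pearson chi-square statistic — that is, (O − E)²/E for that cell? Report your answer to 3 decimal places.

2.587

Row total (Undecided) = 50; column total (District 4) = 81; N = 213.
Expected count E = 50 × 81 / 213 = 19.0141.
Contribution = (O − E)²/E = (12 − 19.0141)² / 19.0141 = 2.587.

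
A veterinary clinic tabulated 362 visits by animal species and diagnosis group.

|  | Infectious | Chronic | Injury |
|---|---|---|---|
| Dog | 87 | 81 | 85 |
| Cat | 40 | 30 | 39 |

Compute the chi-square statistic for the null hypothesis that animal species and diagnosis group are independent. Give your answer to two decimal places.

0.72

Row totals: 253, 109. Column totals: 127, 111, 124. Grand total N = 362.
Expected counts (row total × column total / N):
  Dog, Infectious: 253×127/362 = 88.760
  Dog, Chronic: 253×111/362 = 77.577
  Dog, Injury: 253×124/362 = 86.663
  Cat, Infectious: 109×127/362 = 38.240
  Cat, Chronic: 109×111/362 = 33.423
  Cat, Injury: 109×124/362 = 37.337
Contributions (O − E)²/E:
  (87 − 88.760)²/88.760 = 0.0349
  (81 − 77.577)²/77.577 = 0.1510
  (85 − 86.663)²/86.663 = 0.0319
  (40 − 38.240)²/38.240 = 0.0810
  (30 − 33.423)²/33.423 = 0.3506
  (39 − 37.337)²/37.337 = 0.0741
χ² = 0.0349 + 0.1510 + 0.0319 + 0.0810 + 0.3506 + 0.0741 = 0.72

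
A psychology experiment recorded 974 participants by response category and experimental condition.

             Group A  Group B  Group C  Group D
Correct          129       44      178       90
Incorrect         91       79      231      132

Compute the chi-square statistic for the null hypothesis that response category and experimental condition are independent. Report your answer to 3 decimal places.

Row totals: 441, 533. Column totals: 220, 123, 409, 222. Grand total N = 974.
Expected counts (row total × column total / N):
  Correct, Group A: 441×220/974 = 99.6099
  Correct, Group B: 441×123/974 = 55.6910
  Correct, Group C: 441×409/974 = 185.1838
  Correct, Group D: 441×222/974 = 100.5154
  Incorrect, Group A: 533×220/974 = 120.3901
  Incorrect, Group B: 533×123/974 = 67.3090
  Incorrect, Group C: 533×409/974 = 223.8162
  Incorrect, Group D: 533×222/974 = 121.4846
Contributions (O − E)²/E:
  (129 − 99.6099)²/99.6099 = 8.6716
  (44 − 55.6910)²/55.6910 = 2.4542
  (178 − 185.1838)²/185.1838 = 0.2787
  (90 − 100.5154)²/100.5154 = 1.1001
  (91 − 120.3901)²/120.3901 = 7.1748
  (79 − 67.3090)²/67.3090 = 2.0306
  (231 − 223.8162)²/223.8162 = 0.2306
  (132 − 121.4846)²/121.4846 = 0.9102
χ² = 8.6716 + 2.4542 + 0.2787 + 1.1001 + 7.1748 + 2.0306 + 0.2306 + 0.9102 = 22.851

22.851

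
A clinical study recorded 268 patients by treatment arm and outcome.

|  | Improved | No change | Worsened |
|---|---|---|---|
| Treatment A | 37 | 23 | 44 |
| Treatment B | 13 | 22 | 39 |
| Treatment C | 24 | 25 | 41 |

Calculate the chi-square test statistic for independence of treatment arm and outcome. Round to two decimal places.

Row totals: 104, 74, 90. Column totals: 74, 70, 124. Grand total N = 268.
Expected counts (row total × column total / N):
  Treatment A, Improved: 104×74/268 = 28.716
  Treatment A, No change: 104×70/268 = 27.164
  Treatment A, Worsened: 104×124/268 = 48.119
  Treatment B, Improved: 74×74/268 = 20.433
  Treatment B, No change: 74×70/268 = 19.328
  Treatment B, Worsened: 74×124/268 = 34.239
  Treatment C, Improved: 90×74/268 = 24.851
  Treatment C, No change: 90×70/268 = 23.507
  Treatment C, Worsened: 90×124/268 = 41.642
Contributions (O − E)²/E:
  (37 − 28.716)²/28.716 = 2.3898
  (23 − 27.164)²/27.164 = 0.6383
  (44 − 48.119)²/48.119 = 0.3526
  (13 − 20.433)²/20.433 = 2.7039
  (22 − 19.328)²/19.328 = 0.3694
  (39 − 34.239)²/34.239 = 0.6620
  (24 − 24.851)²/24.851 = 0.0291
  (25 − 23.507)²/23.507 = 0.0948
  (41 − 41.642)²/41.642 = 0.0099
χ² = 2.3898 + 0.6383 + 0.3526 + 2.7039 + 0.3694 + 0.6620 + 0.0291 + 0.0948 + 0.0099 = 7.25

7.25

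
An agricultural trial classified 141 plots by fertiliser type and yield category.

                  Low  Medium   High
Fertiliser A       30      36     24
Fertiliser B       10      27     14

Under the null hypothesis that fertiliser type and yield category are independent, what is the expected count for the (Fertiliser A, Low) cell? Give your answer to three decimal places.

Row total (Fertiliser A) = 90; column total (Low) = 40; grand total N = 141.
Expected count = (row total × column total) / N = 90 × 40 / 141 = 25.532.

25.532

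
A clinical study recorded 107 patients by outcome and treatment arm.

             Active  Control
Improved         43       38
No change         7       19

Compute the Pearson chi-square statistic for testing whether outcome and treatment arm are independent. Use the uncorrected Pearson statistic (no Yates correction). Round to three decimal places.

Row totals: 81, 26. Column totals: 50, 57. Grand total N = 107.
Expected counts (row total × column total / N):
  Improved, Active: 81×50/107 = 37.8505
  Improved, Control: 81×57/107 = 43.1495
  No change, Active: 26×50/107 = 12.1495
  No change, Control: 26×57/107 = 13.8505
Contributions (O − E)²/E:
  (43 − 37.8505)²/37.8505 = 0.7006
  (38 − 43.1495)²/43.1495 = 0.6145
  (7 − 12.1495)²/12.1495 = 2.1826
  (19 − 13.8505)²/13.8505 = 1.9145
χ² = 0.7006 + 0.6145 + 2.1826 + 1.9145 = 5.412

5.412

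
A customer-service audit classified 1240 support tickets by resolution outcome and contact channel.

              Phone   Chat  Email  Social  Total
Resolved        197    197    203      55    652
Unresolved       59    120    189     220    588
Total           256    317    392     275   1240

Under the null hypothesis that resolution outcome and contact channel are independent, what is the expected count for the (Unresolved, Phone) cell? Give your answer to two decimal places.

121.39

Row total (Unresolved) = 588; column total (Phone) = 256; grand total N = 1240.
Expected count = (row total × column total) / N = 588 × 256 / 1240 = 121.39.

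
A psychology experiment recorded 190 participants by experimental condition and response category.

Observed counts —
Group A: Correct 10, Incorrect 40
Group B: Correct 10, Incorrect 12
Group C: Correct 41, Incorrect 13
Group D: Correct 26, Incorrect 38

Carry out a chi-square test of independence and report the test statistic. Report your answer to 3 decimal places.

33.843

Row totals: 50, 22, 54, 64. Column totals: 87, 103. Grand total N = 190.
Expected counts (row total × column total / N):
  Group A, Correct: 50×87/190 = 22.8947
  Group A, Incorrect: 50×103/190 = 27.1053
  Group B, Correct: 22×87/190 = 10.0737
  Group B, Incorrect: 22×103/190 = 11.9263
  Group C, Correct: 54×87/190 = 24.7263
  Group C, Incorrect: 54×103/190 = 29.2737
  Group D, Correct: 64×87/190 = 29.3053
  Group D, Incorrect: 64×103/190 = 34.6947
Contributions (O − E)²/E:
  (10 − 22.8947)²/22.8947 = 7.2625
  (40 − 27.1053)²/27.1053 = 6.1343
  (10 − 10.0737)²/10.0737 = 0.0005
  (12 − 11.9263)²/11.9263 = 0.0005
  (41 − 24.7263)²/24.7263 = 10.7106
  (13 − 29.2737)²/29.2737 = 9.0468
  (26 − 29.3053)²/29.3053 = 0.3728
  (38 − 34.6947)²/34.6947 = 0.3149
χ² = 7.2625 + 6.1343 + 0.0005 + 0.0005 + 10.7106 + 9.0468 + 0.3728 + 0.3149 = 33.843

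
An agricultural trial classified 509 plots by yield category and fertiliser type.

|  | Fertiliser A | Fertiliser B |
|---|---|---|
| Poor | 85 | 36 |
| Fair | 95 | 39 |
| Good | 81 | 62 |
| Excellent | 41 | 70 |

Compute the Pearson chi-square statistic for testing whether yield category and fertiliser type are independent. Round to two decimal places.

36.90

Row totals: 121, 134, 143, 111. Column totals: 302, 207. Grand total N = 509.
Expected counts (row total × column total / N):
  Poor, Fertiliser A: 121×302/509 = 71.792
  Poor, Fertiliser B: 121×207/509 = 49.208
  Fair, Fertiliser A: 134×302/509 = 79.505
  Fair, Fertiliser B: 134×207/509 = 54.495
  Good, Fertiliser A: 143×302/509 = 84.845
  Good, Fertiliser B: 143×207/509 = 58.155
  Excellent, Fertiliser A: 111×302/509 = 65.859
  Excellent, Fertiliser B: 111×207/509 = 45.141
Contributions (O − E)²/E:
  (85 − 71.792)²/71.792 = 2.4300
  (36 − 49.208)²/49.208 = 3.5452
  (95 − 79.505)²/79.505 = 3.0199
  (39 − 54.495)²/54.495 = 4.4058
  (81 − 84.845)²/84.845 = 0.1742
  (62 − 58.155)²/58.155 = 0.2542
  (41 − 65.859)²/65.859 = 9.3832
  (70 − 45.141)²/45.141 = 13.6898
χ² = 2.4300 + 3.5452 + 3.0199 + 4.4058 + 0.1742 + 0.2542 + 9.3832 + 13.6898 = 36.90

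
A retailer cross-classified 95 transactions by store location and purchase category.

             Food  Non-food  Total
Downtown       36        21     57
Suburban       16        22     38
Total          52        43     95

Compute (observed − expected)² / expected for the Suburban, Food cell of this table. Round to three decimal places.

Row total (Suburban) = 38; column total (Food) = 52; N = 95.
Expected count E = 38 × 52 / 95 = 20.8000.
Contribution = (O − E)²/E = (16 − 20.8000)² / 20.8000 = 1.108.

1.108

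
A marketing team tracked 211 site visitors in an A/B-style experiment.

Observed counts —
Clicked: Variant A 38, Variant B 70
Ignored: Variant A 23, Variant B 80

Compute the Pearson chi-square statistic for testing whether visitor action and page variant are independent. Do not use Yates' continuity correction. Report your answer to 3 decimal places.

4.239

Row totals: 108, 103. Column totals: 61, 150. Grand total N = 211.
Expected counts (row total × column total / N):
  Clicked, Variant A: 108×61/211 = 31.22275
  Clicked, Variant B: 108×150/211 = 76.77725
  Ignored, Variant A: 103×61/211 = 29.77725
  Ignored, Variant B: 103×150/211 = 73.22275
Contributions (O − E)²/E:
  (38 − 31.22275)²/31.22275 = 1.4711
  (70 − 76.77725)²/76.77725 = 0.5982
  (23 − 29.77725)²/29.77725 = 1.5425
  (80 − 73.22275)²/73.22275 = 0.6273
χ² = 1.4711 + 0.5982 + 1.5425 + 0.6273 = 4.239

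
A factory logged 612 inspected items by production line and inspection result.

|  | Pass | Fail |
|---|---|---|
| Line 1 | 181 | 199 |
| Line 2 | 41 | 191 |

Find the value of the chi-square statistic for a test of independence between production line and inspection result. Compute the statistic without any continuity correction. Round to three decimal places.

Row totals: 380, 232. Column totals: 222, 390. Grand total N = 612.
Expected counts (row total × column total / N):
  Line 1, Pass: 380×222/612 = 137.8431
  Line 1, Fail: 380×390/612 = 242.1569
  Line 2, Pass: 232×222/612 = 84.1569
  Line 2, Fail: 232×390/612 = 147.8431
Contributions (O − E)²/E:
  (181 − 137.8431)²/137.8431 = 13.5119
  (199 − 242.1569)²/242.1569 = 7.6914
  (41 − 84.1569)²/84.1569 = 22.1315
  (191 − 147.8431)²/147.8431 = 12.5979
χ² = 13.5119 + 7.6914 + 22.1315 + 12.5979 = 55.933

55.933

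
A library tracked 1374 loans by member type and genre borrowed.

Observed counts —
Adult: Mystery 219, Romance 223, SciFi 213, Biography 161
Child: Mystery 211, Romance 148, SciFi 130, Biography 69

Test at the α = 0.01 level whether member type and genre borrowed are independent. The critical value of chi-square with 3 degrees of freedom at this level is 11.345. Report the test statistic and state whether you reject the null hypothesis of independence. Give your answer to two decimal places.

24.62; reject H₀

Row totals: 816, 558. Column totals: 430, 371, 343, 230. Grand total N = 1374.
Expected counts (row total × column total / N):
  Adult, Mystery: 816×430/1374 = 255.371
  Adult, Romance: 816×371/1374 = 220.332
  Adult, SciFi: 816×343/1374 = 203.703
  Adult, Biography: 816×230/1374 = 136.594
  Child, Mystery: 558×430/1374 = 174.629
  Child, Romance: 558×371/1374 = 150.668
  Child, SciFi: 558×343/1374 = 139.297
  Child, Biography: 558×230/1374 = 93.406
Contributions (O − E)²/E:
  (219 − 255.371)²/255.371 = 5.1801
  (223 − 220.332)²/220.332 = 0.0323
  (213 − 203.703)²/203.703 = 0.4243
  (161 − 136.594)²/136.594 = 4.3608
  (211 − 174.629)²/174.629 = 7.5752
  (148 − 150.668)²/150.668 = 0.0472
  (130 − 139.297)²/139.297 = 0.6205
  (69 − 93.406)²/93.406 = 6.3770
χ² = 5.1801 + 0.0323 + 0.4243 + 4.3608 + 7.5752 + 0.0472 + 0.6205 + 6.3770 = 24.62
df = (2−1)(4−1) = 3. Since 24.62 > 11.345, reject the null hypothesis of independence at α = 0.01.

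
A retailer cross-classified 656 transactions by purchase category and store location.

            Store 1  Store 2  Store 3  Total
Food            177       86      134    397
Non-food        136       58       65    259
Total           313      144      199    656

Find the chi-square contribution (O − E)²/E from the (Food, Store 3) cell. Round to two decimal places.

Row total (Food) = 397; column total (Store 3) = 199; N = 656.
Expected count E = 397 × 199 / 656 = 120.431.
Contribution = (O − E)²/E = (134 − 120.431)² / 120.431 = 1.53.

1.53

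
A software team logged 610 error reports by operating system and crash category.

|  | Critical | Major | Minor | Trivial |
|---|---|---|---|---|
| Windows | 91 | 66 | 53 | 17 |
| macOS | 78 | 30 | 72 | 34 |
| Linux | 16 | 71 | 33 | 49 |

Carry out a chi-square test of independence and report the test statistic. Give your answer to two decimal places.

Row totals: 227, 214, 169. Column totals: 185, 167, 158, 100. Grand total N = 610.
Expected counts (row total × column total / N):
  Windows, Critical: 227×185/610 = 68.844
  Windows, Major: 227×167/610 = 62.146
  Windows, Minor: 227×158/610 = 58.797
  Windows, Trivial: 227×100/610 = 37.213
  macOS, Critical: 214×185/610 = 64.902
  macOS, Major: 214×167/610 = 58.587
  macOS, Minor: 214×158/610 = 55.430
  macOS, Trivial: 214×100/610 = 35.082
  Linux, Critical: 169×185/610 = 51.254
  Linux, Major: 169×167/610 = 46.267
  Linux, Minor: 169×158/610 = 43.774
  Linux, Trivial: 169×100/610 = 27.705
Contributions (O − E)²/E:
  (91 − 68.844)²/68.844 = 7.1304
  (66 − 62.146)²/62.146 = 0.2390
  (53 − 58.797)²/58.797 = 0.5715
  (17 − 37.213)²/37.213 = 10.9791
  (78 − 64.902)²/64.902 = 2.6433
  (30 − 58.587)²/58.587 = 13.9488
  (72 − 55.430)²/55.430 = 4.9534
  (34 − 35.082)²/35.082 = 0.0334
  (16 − 51.254)²/51.254 = 24.2487
  (71 − 46.267)²/46.267 = 13.2215
  (33 − 43.774)²/43.774 = 2.6518
  (49 − 27.705)²/27.705 = 16.3681
χ² = 7.1304 + 0.2390 + 0.5715 + 10.9791 + 2.6433 + 13.9488 + 4.9534 + 0.0334 + 24.2487 + 13.2215 + 2.6518 + 16.3681 = 96.99

96.99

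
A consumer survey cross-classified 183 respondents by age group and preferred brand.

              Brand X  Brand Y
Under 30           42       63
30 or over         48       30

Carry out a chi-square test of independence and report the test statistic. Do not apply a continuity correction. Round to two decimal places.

Row totals: 105, 78. Column totals: 90, 93. Grand total N = 183.
Expected counts (row total × column total / N):
  Under 30, Brand X: 105×90/183 = 51.639
  Under 30, Brand Y: 105×93/183 = 53.361
  30 or over, Brand X: 78×90/183 = 38.361
  30 or over, Brand Y: 78×93/183 = 39.639
Contributions (O − E)²/E:
  (42 − 51.639)²/51.639 = 1.7992
  (63 − 53.361)²/53.361 = 1.7412
  (48 − 38.361)²/38.361 = 2.4220
  (30 − 39.639)²/39.639 = 2.3439
χ² = 1.7992 + 1.7412 + 2.4220 + 2.3439 = 8.31

8.31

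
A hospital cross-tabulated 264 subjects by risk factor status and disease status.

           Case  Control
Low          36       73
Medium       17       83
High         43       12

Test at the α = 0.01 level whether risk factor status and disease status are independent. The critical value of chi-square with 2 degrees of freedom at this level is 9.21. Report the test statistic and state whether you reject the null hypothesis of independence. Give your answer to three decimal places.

Row totals: 109, 100, 55. Column totals: 96, 168. Grand total N = 264.
Expected counts (row total × column total / N):
  Low, Case: 109×96/264 = 39.6364
  Low, Control: 109×168/264 = 69.3636
  Medium, Case: 100×96/264 = 36.3636
  Medium, Control: 100×168/264 = 63.6364
  High, Case: 55×96/264 = 20.0000
  High, Control: 55×168/264 = 35.0000
Contributions (O − E)²/E:
  (36 − 39.6364)²/39.6364 = 0.3336
  (73 − 69.3636)²/69.3636 = 0.1906
  (17 − 36.3636)²/36.3636 = 10.3111
  (83 − 63.6364)²/63.6364 = 5.8921
  (43 − 20.0000)²/20.0000 = 26.4500
  (12 − 35.0000)²/35.0000 = 15.1143
χ² = 0.3336 + 0.1906 + 10.3111 + 5.8921 + 26.4500 + 15.1143 = 58.292
df = (3−1)(2−1) = 2. Since 58.292 > 9.21, reject the null hypothesis of independence at α = 0.01.

58.292; reject H₀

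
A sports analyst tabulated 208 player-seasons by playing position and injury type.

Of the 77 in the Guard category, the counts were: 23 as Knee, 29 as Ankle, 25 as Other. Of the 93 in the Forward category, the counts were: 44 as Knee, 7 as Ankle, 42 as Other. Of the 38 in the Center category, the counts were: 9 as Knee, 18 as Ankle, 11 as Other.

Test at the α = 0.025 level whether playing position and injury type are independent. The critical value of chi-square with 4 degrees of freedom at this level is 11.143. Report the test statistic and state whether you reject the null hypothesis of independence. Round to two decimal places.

Row totals: 77, 93, 38. Column totals: 76, 54, 78. Grand total N = 208.
Expected counts (row total × column total / N):
  Guard, Knee: 77×76/208 = 28.135
  Guard, Ankle: 77×54/208 = 19.990
  Guard, Other: 77×78/208 = 28.875
  Forward, Knee: 93×76/208 = 33.981
  Forward, Ankle: 93×54/208 = 24.144
  Forward, Other: 93×78/208 = 34.875
  Center, Knee: 38×76/208 = 13.885
  Center, Ankle: 38×54/208 = 9.865
  Center, Other: 38×78/208 = 14.250
Contributions (O − E)²/E:
  (23 − 28.135)²/28.135 = 0.9372
  (29 − 19.990)²/19.990 = 4.0610
  (25 − 28.875)²/28.875 = 0.5200
  (44 − 33.981)²/33.981 = 2.9540
  (7 − 24.144)²/24.144 = 12.1735
  (42 − 34.875)²/34.875 = 1.4556
  (9 − 13.885)²/13.885 = 1.7186
  (18 − 9.865)²/9.865 = 6.7084
  (11 − 14.250)²/14.250 = 0.7412
χ² = 0.9372 + 4.0610 + 0.5200 + 2.9540 + 12.1735 + 1.4556 + 1.7186 + 6.7084 + 0.7412 = 31.27
df = (3−1)(3−1) = 4. Since 31.27 > 11.143, reject the null hypothesis of independence at α = 0.025.

31.27; reject H₀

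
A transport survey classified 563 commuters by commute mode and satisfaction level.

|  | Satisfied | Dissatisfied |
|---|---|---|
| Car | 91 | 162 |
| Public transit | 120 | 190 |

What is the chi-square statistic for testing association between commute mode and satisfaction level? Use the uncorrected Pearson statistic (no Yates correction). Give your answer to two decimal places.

0.45

Row totals: 253, 310. Column totals: 211, 352. Grand total N = 563.
Expected counts (row total × column total / N):
  Car, Satisfied: 253×211/563 = 94.819
  Car, Dissatisfied: 253×352/563 = 158.181
  Public transit, Satisfied: 310×211/563 = 116.181
  Public transit, Dissatisfied: 310×352/563 = 193.819
Contributions (O − E)²/E:
  (91 − 94.819)²/94.819 = 0.1538
  (162 − 158.181)²/158.181 = 0.0922
  (120 − 116.181)²/116.181 = 0.1255
  (190 − 193.819)²/193.819 = 0.0752
χ² = 0.1538 + 0.0922 + 0.1255 + 0.0752 = 0.45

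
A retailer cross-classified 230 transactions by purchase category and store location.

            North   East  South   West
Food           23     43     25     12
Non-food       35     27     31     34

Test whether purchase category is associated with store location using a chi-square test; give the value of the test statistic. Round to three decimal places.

14.963

Row totals: 103, 127. Column totals: 58, 70, 56, 46. Grand total N = 230.
Expected counts (row total × column total / N):
  Food, North: 103×58/230 = 25.97391
  Food, East: 103×70/230 = 31.34783
  Food, South: 103×56/230 = 25.07826
  Food, West: 103×46/230 = 20.60000
  Non-food, North: 127×58/230 = 32.02609
  Non-food, East: 127×70/230 = 38.65217
  Non-food, South: 127×56/230 = 30.92174
  Non-food, West: 127×46/230 = 25.40000
Contributions (O − E)²/E:
  (23 − 25.97391)²/25.97391 = 0.3405
  (43 − 31.34783)²/31.34783 = 4.3312
  (25 − 25.07826)²/25.07826 = 0.0002
  (12 − 20.60000)²/20.60000 = 3.5903
  (35 − 32.02609)²/32.02609 = 0.2762
  (27 − 38.65217)²/38.65217 = 3.5127
  (31 − 30.92174)²/30.92174 = 0.0002
  (34 − 25.40000)²/25.40000 = 2.9118
χ² = 0.3405 + 4.3312 + 0.0002 + 3.5903 + 0.2762 + 3.5127 + 0.0002 + 2.9118 = 14.963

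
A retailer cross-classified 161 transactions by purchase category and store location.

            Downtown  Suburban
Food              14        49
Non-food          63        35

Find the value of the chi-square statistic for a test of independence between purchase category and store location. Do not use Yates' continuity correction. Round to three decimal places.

Row totals: 63, 98. Column totals: 77, 84. Grand total N = 161.
Expected counts (row total × column total / N):
  Food, Downtown: 63×77/161 = 30.1304
  Food, Suburban: 63×84/161 = 32.8696
  Non-food, Downtown: 98×77/161 = 46.8696
  Non-food, Suburban: 98×84/161 = 51.1304
Contributions (O − E)²/E:
  (14 − 30.1304)²/30.1304 = 8.6355
  (49 − 32.8696)²/32.8696 = 7.9158
  (63 − 46.8696)²/46.8696 = 5.5514
  (35 − 51.1304)²/51.1304 = 5.0887
χ² = 8.6355 + 7.9158 + 5.5514 + 5.0887 = 27.191

27.191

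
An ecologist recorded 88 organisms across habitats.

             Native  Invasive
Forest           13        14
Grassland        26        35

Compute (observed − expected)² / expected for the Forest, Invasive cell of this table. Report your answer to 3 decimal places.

Row total (Forest) = 27; column total (Invasive) = 49; N = 88.
Expected count E = 27 × 49 / 88 = 15.0341.
Contribution = (O − E)²/E = (14 − 15.0341)² / 15.0341 = 0.071.

0.071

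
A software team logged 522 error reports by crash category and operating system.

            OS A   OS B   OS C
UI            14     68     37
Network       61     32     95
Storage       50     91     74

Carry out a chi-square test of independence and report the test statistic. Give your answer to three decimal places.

57.772

Row totals: 119, 188, 215. Column totals: 125, 191, 206. Grand total N = 522.
Expected counts (row total × column total / N):
  UI, OS A: 119×125/522 = 28.4962
  UI, OS B: 119×191/522 = 43.5421
  UI, OS C: 119×206/522 = 46.9617
  Network, OS A: 188×125/522 = 45.0192
  Network, OS B: 188×191/522 = 68.7893
  Network, OS C: 188×206/522 = 74.1916
  Storage, OS A: 215×125/522 = 51.4847
  Storage, OS B: 215×191/522 = 78.6686
  Storage, OS C: 215×206/522 = 84.8467
Contributions (O − E)²/E:
  (14 − 28.4962)²/28.4962 = 7.3743
  (68 − 43.5421)²/43.5421 = 13.7382
  (37 − 46.9617)²/46.9617 = 2.1131
  (61 − 45.0192)²/45.0192 = 5.6728
  (32 − 68.7893)²/68.7893 = 19.6753
  (95 − 74.1916)²/74.1916 = 5.8361
  (50 − 51.4847)²/51.4847 = 0.0428
  (91 − 78.6686)²/78.6686 = 1.9330
  (74 − 84.8467)²/84.8467 = 1.3866
χ² = 7.3743 + 13.7382 + 2.1131 + 5.6728 + 19.6753 + 5.8361 + 0.0428 + 1.9330 + 1.3866 = 57.772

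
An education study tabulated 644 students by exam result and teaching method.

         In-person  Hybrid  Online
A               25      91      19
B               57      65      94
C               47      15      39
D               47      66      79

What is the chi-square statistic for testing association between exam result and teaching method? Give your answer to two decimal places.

91.75

Row totals: 135, 216, 101, 192. Column totals: 176, 237, 231. Grand total N = 644.
Expected counts (row total × column total / N):
  A, In-person: 135×176/644 = 36.894
  A, Hybrid: 135×237/644 = 49.682
  A, Online: 135×231/644 = 48.424
  B, In-person: 216×176/644 = 59.031
  B, Hybrid: 216×237/644 = 79.491
  B, Online: 216×231/644 = 77.478
  C, In-person: 101×176/644 = 27.602
  C, Hybrid: 101×237/644 = 37.169
  C, Online: 101×231/644 = 36.228
  D, In-person: 192×176/644 = 52.472
  D, Hybrid: 192×237/644 = 70.658
  D, Online: 192×231/644 = 68.870
Contributions (O − E)²/E:
  (25 − 36.894)²/36.894 = 3.8344
  (91 − 49.682)²/49.682 = 34.3621
  (19 − 48.424)²/48.424 = 17.8790
  (57 − 59.031)²/59.031 = 0.0699
  (65 − 79.491)²/79.491 = 2.6417
  (94 − 77.478)²/77.478 = 3.5233
  (47 − 27.602)²/27.602 = 13.6324
  (15 − 37.169)²/37.169 = 13.2224
  (39 − 36.228)²/36.228 = 0.2121
  (47 − 52.472)²/52.472 = 0.5706
  (66 − 70.658)²/70.658 = 0.3071
  (79 − 68.870)²/68.870 = 1.4900
χ² = 3.8344 + 34.3621 + 17.8790 + 0.0699 + 2.6417 + 3.5233 + 13.6324 + 13.2224 + 0.2121 + 0.5706 + 0.3071 + 1.4900 = 91.75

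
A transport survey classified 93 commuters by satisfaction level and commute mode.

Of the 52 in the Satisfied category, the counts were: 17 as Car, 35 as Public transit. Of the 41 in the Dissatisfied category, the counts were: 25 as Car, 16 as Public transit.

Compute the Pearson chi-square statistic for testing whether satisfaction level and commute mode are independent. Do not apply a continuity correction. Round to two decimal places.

Row totals: 52, 41. Column totals: 42, 51. Grand total N = 93.
Expected counts (row total × column total / N):
  Satisfied, Car: 52×42/93 = 23.4839
  Satisfied, Public transit: 52×51/93 = 28.5161
  Dissatisfied, Car: 41×42/93 = 18.5161
  Dissatisfied, Public transit: 41×51/93 = 22.4839
Contributions (O − E)²/E:
  (17 − 23.4839)²/23.4839 = 1.7902
  (35 − 28.5161)²/28.5161 = 1.4743
  (25 − 18.5161)²/18.5161 = 2.2705
  (16 − 22.4839)²/22.4839 = 1.8698
χ² = 1.7902 + 1.4743 + 2.2705 + 1.8698 = 7.40

7.40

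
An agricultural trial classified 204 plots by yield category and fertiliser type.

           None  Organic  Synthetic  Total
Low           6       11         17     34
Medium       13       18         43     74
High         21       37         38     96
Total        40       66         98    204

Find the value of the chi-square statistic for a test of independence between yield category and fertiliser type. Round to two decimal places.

Grand total N = 204.
Expected counts (row total × column total / N):
  Low, None: 34×40/204 = 6.667
  Low, Organic: 34×66/204 = 11.000
  Low, Synthetic: 34×98/204 = 16.333
  Medium, None: 74×40/204 = 14.510
  Medium, Organic: 74×66/204 = 23.941
  Medium, Synthetic: 74×98/204 = 35.549
  High, None: 96×40/204 = 18.824
  High, Organic: 96×66/204 = 31.059
  High, Synthetic: 96×98/204 = 46.118
Contributions (O − E)²/E:
  (6 − 6.667)²/6.667 = 0.0667
  (11 − 11.000)²/11.000 = 0.0000
  (17 − 16.333)²/16.333 = 0.0272
  (13 − 14.510)²/14.510 = 0.1571
  (18 − 23.941)²/23.941 = 1.4743
  (43 − 35.549)²/35.549 = 1.5617
  (21 − 18.824)²/18.824 = 0.2515
  (37 − 31.059)²/31.059 = 1.1364
  (38 − 46.118)²/46.118 = 1.4290
χ² = 0.0667 + 0.0000 + 0.0272 + 0.1571 + 1.4743 + 1.5617 + 0.2515 + 1.1364 + 1.4290 = 6.10

6.10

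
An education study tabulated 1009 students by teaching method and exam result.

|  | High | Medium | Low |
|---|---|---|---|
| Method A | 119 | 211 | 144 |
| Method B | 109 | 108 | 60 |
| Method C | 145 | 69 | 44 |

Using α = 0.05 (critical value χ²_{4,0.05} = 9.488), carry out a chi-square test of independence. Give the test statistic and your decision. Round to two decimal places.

71.43; reject H₀

Row totals: 474, 277, 258. Column totals: 373, 388, 248. Grand total N = 1009.
Expected counts (row total × column total / N):
  Method A, High: 474×373/1009 = 175.225
  Method A, Medium: 474×388/1009 = 182.272
  Method A, Low: 474×248/1009 = 116.503
  Method B, High: 277×373/1009 = 102.399
  Method B, Medium: 277×388/1009 = 106.517
  Method B, Low: 277×248/1009 = 68.083
  Method C, High: 258×373/1009 = 95.376
  Method C, Medium: 258×388/1009 = 99.211
  Method C, Low: 258×248/1009 = 63.413
Contributions (O − E)²/E:
  (119 − 175.225)²/175.225 = 18.0411
  (211 − 182.272)²/182.272 = 4.5278
  (144 − 116.503)²/116.503 = 6.4898
  (109 − 102.399)²/102.399 = 0.4255
  (108 − 106.517)²/106.517 = 0.0206
  (60 − 68.083)²/68.083 = 0.9596
  (145 − 95.376)²/95.376 = 25.8193
  (69 − 99.211)²/99.211 = 9.1996
  (44 − 63.413)²/63.413 = 5.9430
χ² = 18.0411 + 4.5278 + 6.4898 + 0.4255 + 0.0206 + 0.9596 + 25.8193 + 9.1996 + 5.9430 = 71.43
df = (3−1)(3−1) = 4. Since 71.43 > 9.488, reject the null hypothesis of independence at α = 0.05.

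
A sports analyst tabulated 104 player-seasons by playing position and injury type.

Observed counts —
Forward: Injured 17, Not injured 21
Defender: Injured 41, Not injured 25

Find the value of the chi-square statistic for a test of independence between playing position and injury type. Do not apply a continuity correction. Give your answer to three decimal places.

Row totals: 38, 66. Column totals: 58, 46. Grand total N = 104.
Expected counts (row total × column total / N):
  Forward, Injured: 38×58/104 = 21.1923
  Forward, Not injured: 38×46/104 = 16.8077
  Defender, Injured: 66×58/104 = 36.8077
  Defender, Not injured: 66×46/104 = 29.1923
Contributions (O − E)²/E:
  (17 − 21.1923)²/21.1923 = 0.8293
  (21 − 16.8077)²/16.8077 = 1.0457
  (41 − 36.8077)²/36.8077 = 0.4775
  (25 − 29.1923)²/29.1923 = 0.6021
χ² = 0.8293 + 1.0457 + 0.4775 + 0.6021 = 2.955

2.955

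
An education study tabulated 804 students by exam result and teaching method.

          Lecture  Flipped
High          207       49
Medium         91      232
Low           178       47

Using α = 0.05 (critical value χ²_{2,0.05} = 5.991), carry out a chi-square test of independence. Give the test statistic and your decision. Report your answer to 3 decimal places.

Row totals: 256, 323, 225. Column totals: 476, 328. Grand total N = 804.
Expected counts (row total × column total / N):
  High, Lecture: 256×476/804 = 151.5622
  High, Flipped: 256×328/804 = 104.4378
  Medium, Lecture: 323×476/804 = 191.2289
  Medium, Flipped: 323×328/804 = 131.7711
  Low, Lecture: 225×476/804 = 133.2090
  Low, Flipped: 225×328/804 = 91.7910
Contributions (O − E)²/E:
  (207 − 151.5622)²/151.5622 = 20.2778
  (49 − 104.4378)²/104.4378 = 29.4276
  (91 − 191.2289)²/191.2289 = 52.5330
  (232 − 131.7711)²/131.7711 = 76.2370
  (178 − 133.2090)²/133.2090 = 15.0608
  (47 − 91.7910)²/91.7910 = 21.8565
χ² = 20.2778 + 29.4276 + 52.5330 + 76.2370 + 15.0608 + 21.8565 = 215.393
df = (3−1)(2−1) = 2. Since 215.393 > 5.991, reject the null hypothesis of independence at α = 0.05.

215.393; reject H₀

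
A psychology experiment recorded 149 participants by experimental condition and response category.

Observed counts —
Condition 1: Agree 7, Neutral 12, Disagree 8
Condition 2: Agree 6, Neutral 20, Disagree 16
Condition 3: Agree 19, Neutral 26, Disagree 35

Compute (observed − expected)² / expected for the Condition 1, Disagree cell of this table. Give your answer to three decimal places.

Row total (Condition 1) = 27; column total (Disagree) = 59; N = 149.
Expected count E = 27 × 59 / 149 = 10.6913.
Contribution = (O − E)²/E = (8 − 10.6913)² / 10.6913 = 0.677.

0.677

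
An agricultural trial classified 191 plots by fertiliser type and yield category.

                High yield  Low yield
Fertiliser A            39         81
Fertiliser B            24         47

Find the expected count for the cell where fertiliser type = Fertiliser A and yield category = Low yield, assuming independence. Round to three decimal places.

80.419

Row total (Fertiliser A) = 120; column total (Low yield) = 128; grand total N = 191.
Expected count = (row total × column total) / N = 120 × 128 / 191 = 80.419.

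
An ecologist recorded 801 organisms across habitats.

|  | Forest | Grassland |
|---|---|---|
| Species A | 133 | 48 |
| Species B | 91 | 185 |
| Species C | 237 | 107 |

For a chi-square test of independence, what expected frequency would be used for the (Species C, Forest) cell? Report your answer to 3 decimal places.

Row total (Species C) = 344; column total (Forest) = 461; grand total N = 801.
Expected count = (row total × column total) / N = 344 × 461 / 801 = 197.983.

197.983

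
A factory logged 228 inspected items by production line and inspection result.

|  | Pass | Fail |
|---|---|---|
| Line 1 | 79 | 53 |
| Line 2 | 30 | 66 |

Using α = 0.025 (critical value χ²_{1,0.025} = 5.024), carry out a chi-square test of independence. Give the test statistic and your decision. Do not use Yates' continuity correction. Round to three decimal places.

Row totals: 132, 96. Column totals: 109, 119. Grand total N = 228.
Expected counts (row total × column total / N):
  Line 1, Pass: 132×109/228 = 63.10526
  Line 1, Fail: 132×119/228 = 68.89474
  Line 2, Pass: 96×109/228 = 45.89474
  Line 2, Fail: 96×119/228 = 50.10526
Contributions (O − E)²/E:
  (79 − 63.10526)²/63.10526 = 4.0035
  (53 − 68.89474)²/68.89474 = 3.6671
  (30 − 45.89474)²/45.89474 = 5.5048
  (66 − 50.10526)²/50.10526 = 5.0422
χ² = 4.0035 + 3.6671 + 5.5048 + 5.0422 = 18.218
df = (2−1)(2−1) = 1. Since 18.218 > 5.024, reject the null hypothesis of independence at α = 0.025.

18.218; reject H₀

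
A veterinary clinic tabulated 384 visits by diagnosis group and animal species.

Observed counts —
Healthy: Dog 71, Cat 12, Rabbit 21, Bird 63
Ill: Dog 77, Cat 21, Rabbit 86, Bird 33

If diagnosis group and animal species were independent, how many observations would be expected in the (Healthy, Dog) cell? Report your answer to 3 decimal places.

64.365

Row total (Healthy) = 167; column total (Dog) = 148; grand total N = 384.
Expected count = (row total × column total) / N = 167 × 148 / 384 = 64.365.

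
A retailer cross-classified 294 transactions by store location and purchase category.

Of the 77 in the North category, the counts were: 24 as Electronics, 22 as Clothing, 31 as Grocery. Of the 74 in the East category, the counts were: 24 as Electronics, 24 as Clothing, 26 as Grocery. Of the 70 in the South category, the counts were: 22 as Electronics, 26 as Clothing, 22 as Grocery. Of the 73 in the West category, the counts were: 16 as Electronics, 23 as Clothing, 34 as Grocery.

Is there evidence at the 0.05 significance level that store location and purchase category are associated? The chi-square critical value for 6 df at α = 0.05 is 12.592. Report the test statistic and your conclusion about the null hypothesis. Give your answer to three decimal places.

5.091; fail to reject H₀

Row totals: 77, 74, 70, 73. Column totals: 86, 95, 113. Grand total N = 294.
Expected counts (row total × column total / N):
  North, Electronics: 77×86/294 = 22.5238
  North, Clothing: 77×95/294 = 24.8810
  North, Grocery: 77×113/294 = 29.5952
  East, Electronics: 74×86/294 = 21.6463
  East, Clothing: 74×95/294 = 23.9116
  East, Grocery: 74×113/294 = 28.4422
  South, Electronics: 70×86/294 = 20.4762
  South, Clothing: 70×95/294 = 22.6190
  South, Grocery: 70×113/294 = 26.9048
  West, Electronics: 73×86/294 = 21.3537
  West, Clothing: 73×95/294 = 23.5884
  West, Grocery: 73×113/294 = 28.0578
Contributions (O − E)²/E:
  (24 − 22.5238)²/22.5238 = 0.0967
  (22 − 24.8810)²/24.8810 = 0.3336
  (31 − 29.5952)²/29.5952 = 0.0667
  (24 − 21.6463)²/21.6463 = 0.2559
  (24 − 23.9116)²/23.9116 = 0.0003
  (26 − 28.4422)²/28.4422 = 0.2097
  (22 − 20.4762)²/20.4762 = 0.1134
  (26 − 22.6190)²/22.6190 = 0.5054
  (22 − 26.9048)²/26.9048 = 0.8942
  (16 − 21.3537)²/21.3537 = 1.3423
  (23 − 23.5884)²/23.5884 = 0.0147
  (34 − 28.0578)²/28.0578 = 1.2585
χ² = 0.0967 + 0.3336 + 0.0667 + 0.2559 + 0.0003 + 0.2097 + 0.1134 + 0.5054 + 0.8942 + 1.3423 + 0.0147 + 1.2585 = 5.091
df = (4−1)(3−1) = 6. Since 5.091 < 12.592, fail to reject the null hypothesis of independence at α = 0.05.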